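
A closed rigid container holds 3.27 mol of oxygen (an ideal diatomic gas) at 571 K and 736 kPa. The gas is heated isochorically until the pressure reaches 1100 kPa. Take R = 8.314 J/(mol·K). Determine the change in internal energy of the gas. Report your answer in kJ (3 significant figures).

ΔU ≈ 19.2 kJ

Constant volume ⇒ W = 0, so Q = ΔU = nCᵥΔT with Cᵥ = 5R/2 = 20.79 J/(mol·K).
At constant V, T₂/T₁ = P₂/P₁ ⇒ ΔT = T₁(P₂/P₁ − 1) = 571·(1100/736 − 1) = 282.4 K.
ΔU = (3.27)(20.79)(282.4) = 19194 J.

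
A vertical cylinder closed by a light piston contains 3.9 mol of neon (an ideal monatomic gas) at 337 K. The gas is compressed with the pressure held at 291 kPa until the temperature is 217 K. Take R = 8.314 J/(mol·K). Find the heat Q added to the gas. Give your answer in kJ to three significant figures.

Q ≈ -9.73 kJ

Isobaric: W = nRΔT = (3.9)(8.314)(-120) = -3891 J.
ΔU = nCᵥΔT with Cᵥ = 3R/2: ΔU = (3.9)(12.47)(-120) = -5836 J.
Q = ΔU + W = -5836 − 3891 = -9727 J.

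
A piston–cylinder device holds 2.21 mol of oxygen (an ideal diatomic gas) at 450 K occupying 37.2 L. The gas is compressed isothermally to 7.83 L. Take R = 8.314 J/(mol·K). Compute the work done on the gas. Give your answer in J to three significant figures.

Isothermal: W = nRT ln(V₂/V₁).
W = (2.21)(8.314)(450) × ln(7.83/37.2)
  = 8268 × -1.558
W_by_gas = -12885 J; work on gas = −W_by = 12885 J.

W ≈ 12900 J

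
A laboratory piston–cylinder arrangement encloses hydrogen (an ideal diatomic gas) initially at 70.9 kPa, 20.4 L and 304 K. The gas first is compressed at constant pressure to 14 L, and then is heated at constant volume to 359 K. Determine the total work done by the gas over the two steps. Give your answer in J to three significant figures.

W_total ≈ -454 J

Step 1 (isobaric): W = PΔV = (70.9 kPa)(14 − 20.4 L) = -453.8 J.
Step 2 (isochoric): W = 0 (constant volume).
W_total = -453.8 + 0 = -453.8 J.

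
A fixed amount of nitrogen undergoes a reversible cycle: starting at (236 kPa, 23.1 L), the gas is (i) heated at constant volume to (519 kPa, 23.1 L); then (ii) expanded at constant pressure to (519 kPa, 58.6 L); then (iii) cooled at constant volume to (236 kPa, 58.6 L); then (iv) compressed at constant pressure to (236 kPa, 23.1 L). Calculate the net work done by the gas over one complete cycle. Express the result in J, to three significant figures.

W_net ≈ 10000 J

Constant-volume legs do no work.
W(ii) = (519)(58.6 − 23.1) = 18424 J; W(iv) = (236)(23.1 − 58.6) = -8378 J.
W_net = 18424 − 8378 = 10046 J (the clockwise enclosed area).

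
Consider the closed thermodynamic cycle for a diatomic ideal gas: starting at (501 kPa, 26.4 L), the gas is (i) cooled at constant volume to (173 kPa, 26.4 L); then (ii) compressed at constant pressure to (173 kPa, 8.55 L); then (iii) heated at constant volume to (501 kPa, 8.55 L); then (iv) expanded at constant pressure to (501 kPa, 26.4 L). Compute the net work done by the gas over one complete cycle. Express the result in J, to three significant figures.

W_net ≈ 5850 J

Constant-volume legs do no work.
W(ii) = (173)(8.55 − 26.4) = -3088 J; W(iv) = (501)(26.4 − 8.55) = 8943 J.
W_net = -3088 + 8943 = 5855 J (the clockwise enclosed area).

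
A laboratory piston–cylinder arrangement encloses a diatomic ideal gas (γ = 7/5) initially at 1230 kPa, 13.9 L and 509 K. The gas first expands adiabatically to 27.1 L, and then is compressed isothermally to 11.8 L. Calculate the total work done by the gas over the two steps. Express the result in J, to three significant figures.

Step 1 (adiabatic): W = (P₁V₁ − P₂V₂)/(γ−1) = (17097 − 13090)/0.4 = 10018 J.
After step 1: P = 483 kPa, V = 27.1 L, T = 389.7 K.
Step 2 (isothermal): W = P₁V₁ ln(V₂/V₁) = (13090) ln(11.8/27.1) = -10883 J.
W_total = 10018 − 10883 = -865.8 J.

W_total ≈ -866 J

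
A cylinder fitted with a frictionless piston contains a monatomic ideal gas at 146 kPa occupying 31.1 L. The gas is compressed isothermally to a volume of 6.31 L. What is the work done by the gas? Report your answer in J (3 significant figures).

Isothermal: W = nRT ln(V₂/V₁) = P₁V₁ ln(V₂/V₁).
P₁V₁ = (146 kPa)(31.1 L) = 4541 J.
W = 4541 × ln(6.31/31.1) = 4541 × -1.595
W_by_gas = -7243 J.

W ≈ -7240 J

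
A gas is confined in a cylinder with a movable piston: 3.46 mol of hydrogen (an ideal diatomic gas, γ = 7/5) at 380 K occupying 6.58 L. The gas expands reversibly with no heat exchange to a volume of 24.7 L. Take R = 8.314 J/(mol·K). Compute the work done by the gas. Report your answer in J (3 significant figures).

Adiabatic: TV^(γ−1) = const with γ = 7/5.
T₂ = T₁ (V₁/V₂)^(γ−1) = 380 × (6.58/24.7)^0.4 = 380 × 0.5891 = 223.9 K.
W_by = nCᵥ(T₁ − T₂) = (3.46)(20.79)(380 − 223.9) = 11228 J.

W ≈ 11200 J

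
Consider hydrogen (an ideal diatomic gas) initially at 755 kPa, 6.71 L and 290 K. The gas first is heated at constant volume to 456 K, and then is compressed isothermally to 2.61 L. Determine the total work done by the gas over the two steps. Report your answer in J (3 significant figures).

Step 1 (isochoric): W = 0 (constant volume).
After step 1: P = 1187 kPa (V unchanged).
Step 2 (isothermal): W = P₁V₁ ln(V₂/V₁) = (7966) ln(2.61/6.71) = -7522 J.
W_total = 0 − 7522 = -7522 J.

W_total ≈ -7520 J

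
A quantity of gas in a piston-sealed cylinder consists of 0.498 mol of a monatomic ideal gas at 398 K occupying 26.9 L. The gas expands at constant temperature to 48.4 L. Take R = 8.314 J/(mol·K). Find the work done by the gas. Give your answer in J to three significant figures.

Isothermal: W = nRT ln(V₂/V₁).
W = (0.498)(8.314)(398) × ln(48.4/26.9)
  = 1648 × 0.5874
W_by_gas = 967.9 J.

W ≈ 968 J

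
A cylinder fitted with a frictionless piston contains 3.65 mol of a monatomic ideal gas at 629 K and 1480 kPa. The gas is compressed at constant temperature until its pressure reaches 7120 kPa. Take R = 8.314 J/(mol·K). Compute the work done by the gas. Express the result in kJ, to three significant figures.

W ≈ -30.0 kJ

Isothermal process: W = nRT ln(V₂/V₁) = nRT ln(P₁/P₂).
W = (3.65)(8.314)(629) × ln(1480/7120)
  = 19088 × ln(0.2079) = 19088 × -1.571
W_by_gas = -29984 J.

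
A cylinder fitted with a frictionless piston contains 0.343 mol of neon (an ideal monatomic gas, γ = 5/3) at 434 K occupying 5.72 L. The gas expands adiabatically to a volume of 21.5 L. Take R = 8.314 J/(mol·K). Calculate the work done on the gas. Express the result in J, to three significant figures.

W ≈ -1090 J

Adiabatic: TV^(γ−1) = const with γ = 5/3.
T₂ = T₁ (V₁/V₂)^(γ−1) = 434 × (5.72/21.5)^0.667 = 434 × 0.4137 = 179.5 K.
W_by = nCᵥ(T₁ − T₂) = (0.343)(12.47)(434 − 179.5) = 1089 J.
Work on gas = −W_by = -1089 J.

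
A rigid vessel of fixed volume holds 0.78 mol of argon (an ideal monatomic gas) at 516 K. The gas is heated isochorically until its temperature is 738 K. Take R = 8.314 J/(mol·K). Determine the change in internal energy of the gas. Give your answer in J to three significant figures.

Constant volume ⇒ W = 0, so Q = ΔU = nCᵥΔT with Cᵥ = 3R/2 = 12.47 J/(mol·K).
ΔU = (0.78)(12.47)(738 − 516) = 2159 J.

ΔU ≈ 2160 J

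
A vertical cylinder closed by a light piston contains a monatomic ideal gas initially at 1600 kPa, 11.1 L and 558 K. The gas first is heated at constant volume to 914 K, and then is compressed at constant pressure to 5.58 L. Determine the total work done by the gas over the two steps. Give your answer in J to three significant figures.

W_total ≈ -14500 J

Step 1 (isochoric): W = 0 (constant volume).
After step 1: P = 2621 kPa (V unchanged).
Step 2 (isobaric): W = PΔV = (2621 kPa)(5.58 − 11.1 L) = -14467 J.
W_total = 0 − 14467 = -14467 J.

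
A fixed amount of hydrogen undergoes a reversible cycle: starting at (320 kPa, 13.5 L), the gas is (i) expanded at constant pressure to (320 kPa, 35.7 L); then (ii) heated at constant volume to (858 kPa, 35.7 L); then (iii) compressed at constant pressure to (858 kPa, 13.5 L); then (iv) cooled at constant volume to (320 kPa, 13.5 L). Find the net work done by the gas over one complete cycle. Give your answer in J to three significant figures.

Constant-volume legs do no work.
W(i) = (320)(35.7 − 13.5) = 7104 J; W(iii) = (858)(13.5 − 35.7) = -19048 J.
W_net = 7104 − 19048 = -11944 J (the counter-clockwise enclosed area).

W_net ≈ -11900 J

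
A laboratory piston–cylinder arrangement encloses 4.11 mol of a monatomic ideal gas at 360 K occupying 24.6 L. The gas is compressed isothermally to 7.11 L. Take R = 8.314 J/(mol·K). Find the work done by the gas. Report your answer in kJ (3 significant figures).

W ≈ -15.3 kJ

Isothermal: W = nRT ln(V₂/V₁).
W = (4.11)(8.314)(360) × ln(7.11/24.6)
  = 12301 × -1.241
W_by_gas = -15269 J.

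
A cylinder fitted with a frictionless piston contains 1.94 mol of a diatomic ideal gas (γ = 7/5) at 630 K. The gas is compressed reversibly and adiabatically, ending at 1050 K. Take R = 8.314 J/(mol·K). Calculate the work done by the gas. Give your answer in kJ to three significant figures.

Adiabatic ⇒ Q = 0, so W_by = −ΔU = nCᵥ(T₁ − T₂).
Cᵥ = 5R/2 = 20.79 J/(mol·K).
W = (1.94)(20.79)(630 − 1050) = -16936 J.

W ≈ -16.9 kJ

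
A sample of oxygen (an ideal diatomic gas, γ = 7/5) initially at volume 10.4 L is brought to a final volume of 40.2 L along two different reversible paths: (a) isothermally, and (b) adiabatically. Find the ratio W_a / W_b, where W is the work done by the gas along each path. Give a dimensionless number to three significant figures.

W_a / W_b ≈ 1.29

Path (a) isothermal: W = P₁V₁ ln(V₂/V₁) → W_a/(P₁V₁) = 1.352.
Path (b) adiabatic: W = P₁V₁(1 − (V₁/V₂)^(γ−1))/(γ−1) → W_b/(P₁V₁) = 1.044.
W_a / W_b = 1.352 / 1.044 = 1.295.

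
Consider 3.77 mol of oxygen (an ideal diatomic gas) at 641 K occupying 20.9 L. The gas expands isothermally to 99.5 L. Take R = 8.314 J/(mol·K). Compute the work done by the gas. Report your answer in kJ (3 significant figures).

Isothermal: W = nRT ln(V₂/V₁).
W = (3.77)(8.314)(641) × ln(99.5/20.9)
  = 20091 × 1.56
W_by_gas = 31351 J.

W ≈ 31.4 kJ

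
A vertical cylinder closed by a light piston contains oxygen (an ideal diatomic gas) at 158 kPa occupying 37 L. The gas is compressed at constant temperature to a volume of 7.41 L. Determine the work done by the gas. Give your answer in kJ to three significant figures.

Isothermal: W = nRT ln(V₂/V₁) = P₁V₁ ln(V₂/V₁).
P₁V₁ = (158 kPa)(37 L) = 5846 J.
W = 5846 × ln(7.41/37) = 5846 × -1.608
W_by_gas = -9401 J.

W ≈ -9.40 kJ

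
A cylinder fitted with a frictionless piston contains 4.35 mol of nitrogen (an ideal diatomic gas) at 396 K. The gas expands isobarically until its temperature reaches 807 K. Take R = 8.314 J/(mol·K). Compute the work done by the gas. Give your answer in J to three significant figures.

W ≈ 14900 J

Isobaric: W = P ΔV = nR ΔT.
W = (4.35)(8.314)(807 − 396) = 14864 J.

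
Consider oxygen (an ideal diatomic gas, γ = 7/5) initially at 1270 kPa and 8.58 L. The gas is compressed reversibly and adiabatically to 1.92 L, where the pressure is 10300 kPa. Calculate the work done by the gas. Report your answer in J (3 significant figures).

W ≈ -22200 J

Adiabatic: W = (P₁V₁ − P₂V₂)/(γ − 1) with γ = 7/5.
P₁V₁ = 10897 J, P₂V₂ = 19776 J.
W = (10897 − 19776) / 0.4 = -22199 J.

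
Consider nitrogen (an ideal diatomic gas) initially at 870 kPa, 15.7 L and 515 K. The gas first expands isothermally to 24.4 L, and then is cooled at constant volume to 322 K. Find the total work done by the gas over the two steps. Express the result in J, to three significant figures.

W_total ≈ 6020 J

Step 1 (isothermal): W = P₁V₁ ln(V₂/V₁) = (13659) ln(24.4/15.7) = 6023 J.
Step 2 (isochoric): W = 0 (constant volume).
W_total = 6023 + 0 = 6023 J.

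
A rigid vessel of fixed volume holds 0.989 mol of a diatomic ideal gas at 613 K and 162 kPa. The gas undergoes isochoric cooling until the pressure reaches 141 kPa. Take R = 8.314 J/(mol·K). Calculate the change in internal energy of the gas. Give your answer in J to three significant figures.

ΔU ≈ -1630 J

Constant volume ⇒ W = 0, so Q = ΔU = nCᵥΔT with Cᵥ = 5R/2 = 20.79 J/(mol·K).
At constant V, T₂/T₁ = P₂/P₁ ⇒ ΔT = T₁(P₂/P₁ − 1) = 613·(141/162 − 1) = -79.46 K.
ΔU = (0.989)(20.79)(-79.46) = -1633 J.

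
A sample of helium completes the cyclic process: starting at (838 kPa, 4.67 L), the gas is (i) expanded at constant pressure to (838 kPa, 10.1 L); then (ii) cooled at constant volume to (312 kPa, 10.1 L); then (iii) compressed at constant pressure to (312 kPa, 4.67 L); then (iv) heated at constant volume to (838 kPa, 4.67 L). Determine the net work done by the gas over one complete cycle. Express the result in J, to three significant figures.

W_net ≈ 2860 J

Constant-volume legs do no work.
W(i) = (838)(10.1 − 4.67) = 4550 J; W(iii) = (312)(4.67 − 10.1) = -1694 J.
W_net = 4550 − 1694 = 2856 J (the clockwise enclosed area).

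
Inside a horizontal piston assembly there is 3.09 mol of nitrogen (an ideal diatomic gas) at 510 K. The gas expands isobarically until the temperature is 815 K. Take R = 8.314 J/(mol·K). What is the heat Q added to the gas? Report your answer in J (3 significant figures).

Q ≈ 27400 J

Isobaric: W = nRΔT = (3.09)(8.314)(305) = 7836 J.
ΔU = nCᵥΔT with Cᵥ = 5R/2: ΔU = (3.09)(20.79)(305) = 19589 J.
Q = ΔU + W = 19589 + 7836 = 27424 J.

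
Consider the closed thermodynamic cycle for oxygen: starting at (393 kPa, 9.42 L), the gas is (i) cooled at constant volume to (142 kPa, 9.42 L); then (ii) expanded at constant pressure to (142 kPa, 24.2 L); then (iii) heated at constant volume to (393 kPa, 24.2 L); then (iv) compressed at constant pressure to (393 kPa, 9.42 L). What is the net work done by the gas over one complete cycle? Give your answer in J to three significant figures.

Constant-volume legs do no work.
W(ii) = (142)(24.2 − 9.42) = 2099 J; W(iv) = (393)(9.42 − 24.2) = -5809 J.
W_net = 2099 − 5809 = -3710 J (the counter-clockwise enclosed area).

W_net ≈ -3710 J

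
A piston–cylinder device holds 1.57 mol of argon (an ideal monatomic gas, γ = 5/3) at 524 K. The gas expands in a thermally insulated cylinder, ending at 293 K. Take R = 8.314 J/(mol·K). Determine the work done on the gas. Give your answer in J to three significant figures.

W ≈ -4520 J

Adiabatic ⇒ Q = 0, so W_by = −ΔU = nCᵥ(T₁ − T₂).
Cᵥ = 3R/2 = 12.47 J/(mol·K).
W = (1.57)(12.47)(524 − 293) = 4523 J.
Work on gas = −W_by = -4523 J.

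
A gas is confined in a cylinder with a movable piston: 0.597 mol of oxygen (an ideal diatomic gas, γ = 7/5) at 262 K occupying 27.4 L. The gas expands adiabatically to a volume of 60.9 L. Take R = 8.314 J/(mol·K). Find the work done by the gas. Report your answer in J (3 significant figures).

Adiabatic: TV^(γ−1) = const with γ = 7/5.
T₂ = T₁ (V₁/V₂)^(γ−1) = 262 × (27.4/60.9)^0.4 = 262 × 0.7265 = 190.4 K.
W_by = nCᵥ(T₁ − T₂) = (0.597)(20.79)(262 − 190.4) = 889.1 J.

W ≈ 889 J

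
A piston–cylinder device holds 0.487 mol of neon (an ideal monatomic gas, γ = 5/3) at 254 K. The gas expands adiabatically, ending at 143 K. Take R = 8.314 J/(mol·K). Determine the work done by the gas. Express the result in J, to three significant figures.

Adiabatic ⇒ Q = 0, so W_by = −ΔU = nCᵥ(T₁ − T₂).
Cᵥ = 3R/2 = 12.47 J/(mol·K).
W = (0.487)(12.47)(254 − 143) = 674.1 J.

W ≈ 674 J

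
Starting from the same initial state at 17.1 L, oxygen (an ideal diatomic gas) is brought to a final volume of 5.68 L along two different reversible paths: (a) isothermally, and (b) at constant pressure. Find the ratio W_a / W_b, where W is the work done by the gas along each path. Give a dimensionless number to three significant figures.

Path (a) isothermal: W = P₁V₁ ln(V₂/V₁) → W_a/(P₁V₁) = -1.102.
Path (b) isobaric: W = P₁(V₂ − V₁) → W_b/(P₁V₁) = -0.6678.
W_a / W_b = -1.102 / -0.6678 = 1.65.

W_a / W_b ≈ 1.65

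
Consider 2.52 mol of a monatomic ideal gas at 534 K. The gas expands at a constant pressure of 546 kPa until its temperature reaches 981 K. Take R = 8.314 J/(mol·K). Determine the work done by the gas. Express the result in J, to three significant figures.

Isobaric: W = P ΔV = nR ΔT.
W = (2.52)(8.314)(981 − 534) = 9365 J.

W ≈ 9370 J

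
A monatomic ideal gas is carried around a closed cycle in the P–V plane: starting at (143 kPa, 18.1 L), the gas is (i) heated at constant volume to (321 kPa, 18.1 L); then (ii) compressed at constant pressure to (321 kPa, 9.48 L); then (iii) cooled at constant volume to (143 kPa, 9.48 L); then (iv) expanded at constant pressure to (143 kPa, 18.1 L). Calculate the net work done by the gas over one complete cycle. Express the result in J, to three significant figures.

Constant-volume legs do no work.
W(ii) = (321)(9.48 − 18.1) = -2767 J; W(iv) = (143)(18.1 − 9.48) = 1233 J.
W_net = -2767 + 1233 = -1534 J (the counter-clockwise enclosed area).

W_net ≈ -1530 J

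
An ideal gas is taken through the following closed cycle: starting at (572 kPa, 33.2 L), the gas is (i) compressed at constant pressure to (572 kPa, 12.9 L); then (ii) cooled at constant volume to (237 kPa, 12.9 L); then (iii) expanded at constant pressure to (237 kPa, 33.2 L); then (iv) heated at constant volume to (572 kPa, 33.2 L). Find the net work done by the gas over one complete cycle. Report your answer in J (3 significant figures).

W_net ≈ -6800 J

Constant-volume legs do no work.
W(i) = (572)(12.9 − 33.2) = -11612 J; W(iii) = (237)(33.2 − 12.9) = 4811 J.
W_net = -11612 + 4811 = -6801 J (the counter-clockwise enclosed area).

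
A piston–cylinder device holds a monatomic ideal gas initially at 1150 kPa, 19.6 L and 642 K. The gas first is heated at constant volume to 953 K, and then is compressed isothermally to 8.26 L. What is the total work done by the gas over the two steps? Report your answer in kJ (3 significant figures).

W_total ≈ -28.9 kJ

Step 1 (isochoric): W = 0 (constant volume).
After step 1: P = 1707 kPa (V unchanged).
Step 2 (isothermal): W = P₁V₁ ln(V₂/V₁) = (33459) ln(8.26/19.6) = -28912 J.
W_total = 0 − 28912 = -28912 J.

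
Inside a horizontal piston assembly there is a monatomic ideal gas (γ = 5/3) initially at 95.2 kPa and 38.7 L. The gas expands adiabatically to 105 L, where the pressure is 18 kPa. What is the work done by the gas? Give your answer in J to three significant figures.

Adiabatic: W = (P₁V₁ − P₂V₂)/(γ − 1) with γ = 5/3.
P₁V₁ = 3684 J, P₂V₂ = 1890 J.
W = (3684 − 1890) / 0.6667 = 2691 J.

W ≈ 2690 J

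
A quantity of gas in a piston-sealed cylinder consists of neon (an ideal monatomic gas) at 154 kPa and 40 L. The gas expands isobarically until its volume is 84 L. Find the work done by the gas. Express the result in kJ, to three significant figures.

Isobaric: W = P ΔV.
W = (154 kPa)(84 − 40 L) = (154)(44) = 6776 J.

W ≈ 6.78 kJ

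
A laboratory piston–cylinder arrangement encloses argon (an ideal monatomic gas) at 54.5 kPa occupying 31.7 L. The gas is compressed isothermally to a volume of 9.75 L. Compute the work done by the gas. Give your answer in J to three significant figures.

Isothermal: W = nRT ln(V₂/V₁) = P₁V₁ ln(V₂/V₁).
P₁V₁ = (54.5 kPa)(31.7 L) = 1728 J.
W = 1728 × ln(9.75/31.7) = 1728 × -1.179
W_by_gas = -2037 J.

W ≈ -2040 J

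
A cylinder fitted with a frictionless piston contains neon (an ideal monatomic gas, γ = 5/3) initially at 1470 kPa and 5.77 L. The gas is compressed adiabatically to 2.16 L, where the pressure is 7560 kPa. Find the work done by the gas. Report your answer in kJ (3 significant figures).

Adiabatic: W = (P₁V₁ − P₂V₂)/(γ − 1) with γ = 5/3.
P₁V₁ = 8482 J, P₂V₂ = 16330 J.
W = (8482 − 16330) / 0.6667 = -11772 J.

W ≈ -11.8 kJ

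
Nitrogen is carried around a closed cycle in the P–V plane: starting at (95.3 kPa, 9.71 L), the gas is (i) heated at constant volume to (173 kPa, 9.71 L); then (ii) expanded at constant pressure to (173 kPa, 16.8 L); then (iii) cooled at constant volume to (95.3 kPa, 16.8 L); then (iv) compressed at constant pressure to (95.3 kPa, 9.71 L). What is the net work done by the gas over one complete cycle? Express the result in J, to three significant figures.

W_net ≈ 551 J

Constant-volume legs do no work.
W(ii) = (173)(16.8 − 9.71) = 1227 J; W(iv) = (95.3)(9.71 − 16.8) = -675.7 J.
W_net = 1227 − 675.7 = 550.9 J (the clockwise enclosed area).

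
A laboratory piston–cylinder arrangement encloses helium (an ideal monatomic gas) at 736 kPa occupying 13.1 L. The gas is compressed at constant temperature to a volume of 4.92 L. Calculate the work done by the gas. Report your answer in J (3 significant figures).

W ≈ -9440 J

Isothermal: W = nRT ln(V₂/V₁) = P₁V₁ ln(V₂/V₁).
P₁V₁ = (736 kPa)(13.1 L) = 9642 J.
W = 9642 × ln(4.92/13.1) = 9642 × -0.9793
W_by_gas = -9442 J.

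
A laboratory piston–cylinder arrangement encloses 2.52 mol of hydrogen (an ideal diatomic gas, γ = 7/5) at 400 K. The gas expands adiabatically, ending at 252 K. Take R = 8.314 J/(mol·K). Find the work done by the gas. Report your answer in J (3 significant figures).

W ≈ 7750 J

Adiabatic ⇒ Q = 0, so W_by = −ΔU = nCᵥ(T₁ − T₂).
Cᵥ = 5R/2 = 20.79 J/(mol·K).
W = (2.52)(20.79)(400 − 252) = 7752 J.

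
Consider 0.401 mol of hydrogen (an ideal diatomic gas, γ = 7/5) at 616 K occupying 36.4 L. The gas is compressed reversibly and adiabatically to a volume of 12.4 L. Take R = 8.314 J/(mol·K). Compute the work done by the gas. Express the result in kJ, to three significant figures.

Adiabatic: TV^(γ−1) = const with γ = 7/5.
T₂ = T₁ (V₁/V₂)^(γ−1) = 616 × (36.4/12.4)^0.4 = 616 × 1.538 = 947.7 K.
W_by = nCᵥ(T₁ − T₂) = (0.401)(20.79)(616 − 947.7) = -2764 J.

W ≈ -2.76 kJ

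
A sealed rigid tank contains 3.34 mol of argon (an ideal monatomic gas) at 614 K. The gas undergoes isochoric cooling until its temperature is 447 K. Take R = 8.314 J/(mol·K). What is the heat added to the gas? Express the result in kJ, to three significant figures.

Constant volume ⇒ W = 0, so Q = ΔU = nCᵥΔT with Cᵥ = 3R/2 = 12.47 J/(mol·K).
ΔU = (3.34)(12.47)(447 − 614) = -6956 J.

Q ≈ -6.96 kJ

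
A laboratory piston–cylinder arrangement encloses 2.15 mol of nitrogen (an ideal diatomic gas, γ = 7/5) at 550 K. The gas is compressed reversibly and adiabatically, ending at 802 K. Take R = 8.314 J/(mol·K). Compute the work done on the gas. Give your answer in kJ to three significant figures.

W ≈ 11.3 kJ

Adiabatic ⇒ Q = 0, so W_by = −ΔU = nCᵥ(T₁ − T₂).
Cᵥ = 5R/2 = 20.79 J/(mol·K).
W = (2.15)(20.79)(550 − 802) = -11261 J.
Work on gas = −W_by = 11261 J.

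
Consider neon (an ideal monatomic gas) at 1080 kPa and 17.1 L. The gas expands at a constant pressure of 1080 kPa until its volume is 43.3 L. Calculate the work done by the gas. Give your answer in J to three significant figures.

W ≈ 28300 J

Isobaric: W = P ΔV.
W = (1080 kPa)(43.3 − 17.1 L) = (1080)(26.2) = 28296 J.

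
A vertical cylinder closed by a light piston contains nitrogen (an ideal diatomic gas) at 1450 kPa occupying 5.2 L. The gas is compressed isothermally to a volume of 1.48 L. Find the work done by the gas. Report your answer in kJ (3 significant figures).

Isothermal: W = nRT ln(V₂/V₁) = P₁V₁ ln(V₂/V₁).
P₁V₁ = (1450 kPa)(5.2 L) = 7540 J.
W = 7540 × ln(1.48/5.2) = 7540 × -1.257
W_by_gas = -9475 J.

W ≈ -9.47 kJ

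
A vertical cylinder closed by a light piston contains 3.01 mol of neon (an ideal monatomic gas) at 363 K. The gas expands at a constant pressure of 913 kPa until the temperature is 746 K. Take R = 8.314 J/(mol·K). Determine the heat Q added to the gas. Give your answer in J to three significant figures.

Isobaric: W = nRΔT = (3.01)(8.314)(383) = 9585 J.
ΔU = nCᵥΔT with Cᵥ = 3R/2: ΔU = (3.01)(12.47)(383) = 14377 J.
Q = ΔU + W = 14377 + 9585 = 23962 J.

Q ≈ 24000 J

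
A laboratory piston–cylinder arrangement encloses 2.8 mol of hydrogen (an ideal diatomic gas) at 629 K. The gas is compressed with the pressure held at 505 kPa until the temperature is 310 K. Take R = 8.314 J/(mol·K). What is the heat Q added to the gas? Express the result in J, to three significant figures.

Q ≈ -26000 J

Isobaric: W = nRΔT = (2.8)(8.314)(-319) = -7426 J.
ΔU = nCᵥΔT with Cᵥ = 5R/2: ΔU = (2.8)(20.79)(-319) = -18565 J.
Q = ΔU + W = -18565 − 7426 = -25991 J.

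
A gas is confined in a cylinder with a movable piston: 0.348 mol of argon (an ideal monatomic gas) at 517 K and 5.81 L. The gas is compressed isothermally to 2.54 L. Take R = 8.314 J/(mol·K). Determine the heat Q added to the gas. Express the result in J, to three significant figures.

Isothermal ⇒ ΔU = 0, so Q = W = nRT ln(V₂/V₁).
Q = (0.348)(8.314)(517) ln(2.54/5.81) = 1496 × -0.8274 = -1238 J.

Q ≈ -1240 J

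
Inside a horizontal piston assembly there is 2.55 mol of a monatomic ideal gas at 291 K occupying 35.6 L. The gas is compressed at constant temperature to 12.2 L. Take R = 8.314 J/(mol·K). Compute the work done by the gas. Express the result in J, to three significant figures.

W ≈ -6610 J

Isothermal: W = nRT ln(V₂/V₁).
W = (2.55)(8.314)(291) × ln(12.2/35.6)
  = 6169 × -1.071
W_by_gas = -6607 J.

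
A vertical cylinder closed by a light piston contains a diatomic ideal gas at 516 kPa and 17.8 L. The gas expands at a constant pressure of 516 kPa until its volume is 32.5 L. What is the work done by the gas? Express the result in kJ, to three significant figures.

W ≈ 7.59 kJ

Isobaric: W = P ΔV.
W = (516 kPa)(32.5 − 17.8 L) = (516)(14.7) = 7585 J.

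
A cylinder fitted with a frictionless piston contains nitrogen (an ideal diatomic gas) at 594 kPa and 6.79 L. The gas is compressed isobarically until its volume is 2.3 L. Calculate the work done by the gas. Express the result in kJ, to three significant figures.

W ≈ -2.67 kJ

Isobaric: W = P ΔV.
W = (594 kPa)(2.3 − 6.79 L) = (594)(-4.49) = -2667 J.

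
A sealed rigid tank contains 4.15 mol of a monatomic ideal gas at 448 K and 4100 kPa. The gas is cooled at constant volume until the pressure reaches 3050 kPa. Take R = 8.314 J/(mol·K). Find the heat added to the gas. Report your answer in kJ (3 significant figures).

Q ≈ -5.94 kJ

Constant volume ⇒ W = 0, so Q = ΔU = nCᵥΔT with Cᵥ = 3R/2 = 12.47 J/(mol·K).
At constant V, T₂/T₁ = P₂/P₁ ⇒ ΔT = T₁(P₂/P₁ − 1) = 448·(3050/4100 − 1) = -114.7 K.
ΔU = (4.15)(12.47)(-114.7) = -5938 J.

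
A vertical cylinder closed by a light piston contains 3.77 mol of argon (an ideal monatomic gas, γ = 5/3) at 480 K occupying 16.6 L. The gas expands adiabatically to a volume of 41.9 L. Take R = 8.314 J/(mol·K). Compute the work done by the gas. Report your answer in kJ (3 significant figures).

Adiabatic: TV^(γ−1) = const with γ = 5/3.
T₂ = T₁ (V₁/V₂)^(γ−1) = 480 × (16.6/41.9)^0.667 = 480 × 0.5394 = 258.9 K.
W_by = nCᵥ(T₁ − T₂) = (3.77)(12.47)(480 − 258.9) = 10394 J.

W ≈ 10.4 kJ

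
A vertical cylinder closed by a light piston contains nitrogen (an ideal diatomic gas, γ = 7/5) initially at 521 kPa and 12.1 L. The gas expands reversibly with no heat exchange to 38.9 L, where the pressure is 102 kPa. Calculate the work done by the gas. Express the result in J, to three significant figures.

W ≈ 5840 J

Adiabatic: W = (P₁V₁ − P₂V₂)/(γ − 1) with γ = 7/5.
P₁V₁ = 6304 J, P₂V₂ = 3968 J.
W = (6304 − 3968) / 0.4 = 5841 J.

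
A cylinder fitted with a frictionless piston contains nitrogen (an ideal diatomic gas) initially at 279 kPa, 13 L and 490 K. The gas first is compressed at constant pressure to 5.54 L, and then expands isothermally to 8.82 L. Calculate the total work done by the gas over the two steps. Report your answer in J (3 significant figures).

W_total ≈ -1360 J

Step 1 (isobaric): W = PΔV = (279 kPa)(5.54 − 13 L) = -2081 J.
After step 1: P = 279 kPa, V = 5.54 L, T = 208.8 K.
Step 2 (isothermal): W = P₁V₁ ln(V₂/V₁) = (1546) ln(8.82/5.54) = 718.8 J.
W_total = -2081 + 718.8 = -1363 J.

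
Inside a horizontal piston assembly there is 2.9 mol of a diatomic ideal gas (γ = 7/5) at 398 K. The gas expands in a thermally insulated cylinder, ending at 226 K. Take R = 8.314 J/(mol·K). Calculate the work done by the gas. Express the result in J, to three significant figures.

Adiabatic ⇒ Q = 0, so W_by = −ΔU = nCᵥ(T₁ − T₂).
Cᵥ = 5R/2 = 20.79 J/(mol·K).
W = (2.9)(20.79)(398 − 226) = 10368 J.

W ≈ 10400 J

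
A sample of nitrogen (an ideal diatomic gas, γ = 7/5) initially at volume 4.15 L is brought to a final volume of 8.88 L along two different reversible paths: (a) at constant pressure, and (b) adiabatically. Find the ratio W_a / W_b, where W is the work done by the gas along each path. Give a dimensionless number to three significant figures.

W_a / W_b ≈ 1.74

Path (a) isobaric: W = P₁(V₂ − V₁) → W_a/(P₁V₁) = 1.14.
Path (b) adiabatic: W = P₁V₁(1 − (V₁/V₂)^(γ−1))/(γ−1) → W_b/(P₁V₁) = 0.6559.
W_a / W_b = 1.14 / 0.6559 = 1.738.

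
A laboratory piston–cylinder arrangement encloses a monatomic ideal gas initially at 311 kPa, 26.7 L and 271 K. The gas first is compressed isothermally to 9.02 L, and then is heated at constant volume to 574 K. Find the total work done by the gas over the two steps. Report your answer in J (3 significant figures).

Step 1 (isothermal): W = P₁V₁ ln(V₂/V₁) = (8304) ln(9.02/26.7) = -9011 J.
Step 2 (isochoric): W = 0 (constant volume).
W_total = -9011 + 0 = -9011 J.

W_total ≈ -9010 J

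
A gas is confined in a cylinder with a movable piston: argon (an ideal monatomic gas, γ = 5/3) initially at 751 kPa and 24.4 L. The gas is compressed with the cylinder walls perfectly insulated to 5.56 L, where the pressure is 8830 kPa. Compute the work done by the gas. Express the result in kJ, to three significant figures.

Adiabatic: W = (P₁V₁ − P₂V₂)/(γ − 1) with γ = 5/3.
P₁V₁ = 18324 J, P₂V₂ = 49095 J.
W = (18324 − 49095) / 0.6667 = -46156 J.

W ≈ -46.2 kJ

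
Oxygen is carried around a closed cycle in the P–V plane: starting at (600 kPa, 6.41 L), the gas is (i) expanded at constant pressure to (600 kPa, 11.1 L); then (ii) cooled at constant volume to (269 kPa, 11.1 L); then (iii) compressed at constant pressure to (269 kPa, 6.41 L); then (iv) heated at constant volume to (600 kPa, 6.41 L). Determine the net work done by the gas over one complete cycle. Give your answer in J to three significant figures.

Constant-volume legs do no work.
W(i) = (600)(11.1 − 6.41) = 2814 J; W(iii) = (269)(6.41 − 11.1) = -1262 J.
W_net = 2814 − 1262 = 1552 J (the clockwise enclosed area).

W_net ≈ 1550 J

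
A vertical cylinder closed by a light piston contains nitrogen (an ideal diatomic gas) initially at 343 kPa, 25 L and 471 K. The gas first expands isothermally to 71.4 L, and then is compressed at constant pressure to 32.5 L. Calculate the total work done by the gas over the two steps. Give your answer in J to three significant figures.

Step 1 (isothermal): W = P₁V₁ ln(V₂/V₁) = (8575) ln(71.4/25) = 8999 J.
After step 1: P = 120.1 kPa, V = 71.4 L, T = 471 K.
Step 2 (isobaric): W = PΔV = (120.1 kPa)(32.5 − 71.4 L) = -4672 J.
W_total = 8999 − 4672 = 4327 J.

W_total ≈ 4330 J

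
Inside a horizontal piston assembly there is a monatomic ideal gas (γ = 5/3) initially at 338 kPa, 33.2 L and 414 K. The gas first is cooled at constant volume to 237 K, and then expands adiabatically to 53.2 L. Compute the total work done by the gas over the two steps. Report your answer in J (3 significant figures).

W_total ≈ 2600 J

Step 1 (isochoric): W = 0 (constant volume).
After step 1: P = 193.5 kPa (V unchanged).
Step 2 (adiabatic): W = (P₁V₁ − P₂V₂)/(γ−1) = (6424 − 4691)/0.667 = 2599 J.
W_total = 0 + 2599 = 2599 J.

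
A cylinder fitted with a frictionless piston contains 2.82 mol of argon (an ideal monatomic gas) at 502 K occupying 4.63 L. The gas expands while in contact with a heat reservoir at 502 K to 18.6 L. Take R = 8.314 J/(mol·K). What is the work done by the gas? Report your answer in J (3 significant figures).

Isothermal: W = nRT ln(V₂/V₁).
W = (2.82)(8.314)(502) × ln(18.6/4.63)
  = 11770 × 1.391
W_by_gas = 16367 J.

W ≈ 16400 J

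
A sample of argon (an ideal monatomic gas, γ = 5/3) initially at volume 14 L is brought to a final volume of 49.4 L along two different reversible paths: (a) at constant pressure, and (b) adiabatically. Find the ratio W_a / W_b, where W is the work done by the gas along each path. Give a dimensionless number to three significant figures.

W_a / W_b ≈ 2.96

Path (a) isobaric: W = P₁(V₂ − V₁) → W_a/(P₁V₁) = 2.529.
Path (b) adiabatic: W = P₁V₁(1 − (V₁/V₂)^(γ−1))/(γ−1) → W_b/(P₁V₁) = 0.8528.
W_a / W_b = 2.529 / 0.8528 = 2.965.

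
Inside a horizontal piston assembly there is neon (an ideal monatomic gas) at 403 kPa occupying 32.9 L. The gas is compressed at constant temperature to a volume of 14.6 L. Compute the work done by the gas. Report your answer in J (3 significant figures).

W ≈ -10800 J

Isothermal: W = nRT ln(V₂/V₁) = P₁V₁ ln(V₂/V₁).
P₁V₁ = (403 kPa)(32.9 L) = 13259 J.
W = 13259 × ln(14.6/32.9) = 13259 × -0.8125
W_by_gas = -10772 J.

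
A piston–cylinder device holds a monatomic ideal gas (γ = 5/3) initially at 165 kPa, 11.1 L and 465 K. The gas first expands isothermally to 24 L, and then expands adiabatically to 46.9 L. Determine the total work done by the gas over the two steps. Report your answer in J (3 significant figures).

Step 1 (isothermal): W = P₁V₁ ln(V₂/V₁) = (1832) ln(24/11.1) = 1412 J.
After step 1: P = 76.31 kPa, V = 24 L, T = 465 K.
Step 2 (adiabatic): W = (P₁V₁ − P₂V₂)/(γ−1) = (1832 − 1172)/0.667 = 989.6 J.
W_total = 1412 + 989.6 = 2402 J.

W_total ≈ 2400 J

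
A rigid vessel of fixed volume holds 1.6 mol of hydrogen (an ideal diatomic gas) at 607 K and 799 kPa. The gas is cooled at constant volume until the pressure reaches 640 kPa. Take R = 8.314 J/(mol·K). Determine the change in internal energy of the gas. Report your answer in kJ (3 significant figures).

ΔU ≈ -4.02 kJ

Constant volume ⇒ W = 0, so Q = ΔU = nCᵥΔT with Cᵥ = 5R/2 = 20.79 J/(mol·K).
At constant V, T₂/T₁ = P₂/P₁ ⇒ ΔT = T₁(P₂/P₁ − 1) = 607·(640/799 − 1) = -120.8 K.
ΔU = (1.6)(20.79)(-120.8) = -4017 J.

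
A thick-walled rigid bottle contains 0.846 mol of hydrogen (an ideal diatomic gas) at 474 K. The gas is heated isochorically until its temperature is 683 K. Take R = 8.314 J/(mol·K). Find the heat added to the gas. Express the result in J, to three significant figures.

Q ≈ 3680 J

Constant volume ⇒ W = 0, so Q = ΔU = nCᵥΔT with Cᵥ = 5R/2 = 20.79 J/(mol·K).
ΔU = (0.846)(20.79)(683 − 474) = 3675 J.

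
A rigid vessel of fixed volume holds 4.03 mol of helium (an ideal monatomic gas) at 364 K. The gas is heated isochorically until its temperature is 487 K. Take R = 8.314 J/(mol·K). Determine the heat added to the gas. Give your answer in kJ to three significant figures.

Q ≈ 6.18 kJ

Constant volume ⇒ W = 0, so Q = ΔU = nCᵥΔT with Cᵥ = 3R/2 = 12.47 J/(mol·K).
ΔU = (4.03)(12.47)(487 − 364) = 6182 J.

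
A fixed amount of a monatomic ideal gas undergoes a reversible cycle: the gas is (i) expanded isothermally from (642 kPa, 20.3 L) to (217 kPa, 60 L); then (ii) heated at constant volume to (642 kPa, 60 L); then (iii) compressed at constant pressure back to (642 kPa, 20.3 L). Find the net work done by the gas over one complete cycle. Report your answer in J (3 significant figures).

Leg (i): W = PᵢVᵢ ln(V_f/Vᵢ) = (13033) ln(60/20.3) = 14124 J.
Leg (ii): W = 0.
Leg (iii): W = PΔV = (642)(20.3 − 60) = -25487 J.
W_net = 14124 − 25487 = -11364 J.

W_net ≈ -11400 J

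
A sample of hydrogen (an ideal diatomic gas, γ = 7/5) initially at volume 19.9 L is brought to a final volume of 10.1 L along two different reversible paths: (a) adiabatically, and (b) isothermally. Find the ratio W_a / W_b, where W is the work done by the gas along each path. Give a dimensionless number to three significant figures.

Path (a) adiabatic: W = P₁V₁(1 − (V₁/V₂)^(γ−1))/(γ−1) → W_a/(P₁V₁) = -0.7791.
Path (b) isothermal: W = P₁V₁ ln(V₂/V₁) → W_b/(P₁V₁) = -0.6782.
W_a / W_b = -0.7791 / -0.6782 = 1.149.

W_a / W_b ≈ 1.15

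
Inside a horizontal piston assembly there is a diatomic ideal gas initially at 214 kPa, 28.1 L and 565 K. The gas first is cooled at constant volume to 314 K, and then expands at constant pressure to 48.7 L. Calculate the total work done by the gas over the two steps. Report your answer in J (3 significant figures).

W_total ≈ 2450 J

Step 1 (isochoric): W = 0 (constant volume).
After step 1: P = 118.9 kPa (V unchanged).
Step 2 (isobaric): W = PΔV = (118.9 kPa)(48.7 − 28.1 L) = 2450 J.
W_total = 0 + 2450 = 2450 J.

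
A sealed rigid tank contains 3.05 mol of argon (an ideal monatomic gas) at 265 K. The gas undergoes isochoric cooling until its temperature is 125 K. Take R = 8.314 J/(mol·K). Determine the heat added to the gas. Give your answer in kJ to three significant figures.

Constant volume ⇒ W = 0, so Q = ΔU = nCᵥΔT with Cᵥ = 3R/2 = 12.47 J/(mol·K).
ΔU = (3.05)(12.47)(125 − 265) = -5325 J.

Q ≈ -5.33 kJ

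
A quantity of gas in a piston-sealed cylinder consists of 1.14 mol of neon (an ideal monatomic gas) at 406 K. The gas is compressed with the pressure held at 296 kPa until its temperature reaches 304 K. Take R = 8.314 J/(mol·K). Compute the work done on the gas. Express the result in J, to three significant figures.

W ≈ 967 J

Isobaric: W = P ΔV = nR ΔT.
W = (1.14)(8.314)(304 − 406) = -966.8 J.
Work on gas = −W_by = 966.8 J.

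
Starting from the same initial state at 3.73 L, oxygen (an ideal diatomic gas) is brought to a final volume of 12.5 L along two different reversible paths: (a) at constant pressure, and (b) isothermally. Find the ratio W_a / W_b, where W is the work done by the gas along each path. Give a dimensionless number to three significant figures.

Path (a) isobaric: W = P₁(V₂ − V₁) → W_a/(P₁V₁) = 2.351.
Path (b) isothermal: W = P₁V₁ ln(V₂/V₁) → W_b/(P₁V₁) = 1.209.
W_a / W_b = 2.351 / 1.209 = 1.944.

W_a / W_b ≈ 1.94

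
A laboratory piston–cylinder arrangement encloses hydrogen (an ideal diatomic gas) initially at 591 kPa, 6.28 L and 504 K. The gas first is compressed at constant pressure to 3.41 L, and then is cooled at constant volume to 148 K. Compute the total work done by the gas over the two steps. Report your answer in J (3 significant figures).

W_total ≈ -1700 J

Step 1 (isobaric): W = PΔV = (591 kPa)(3.41 − 6.28 L) = -1696 J.
Step 2 (isochoric): W = 0 (constant volume).
W_total = -1696 + 0 = -1696 J.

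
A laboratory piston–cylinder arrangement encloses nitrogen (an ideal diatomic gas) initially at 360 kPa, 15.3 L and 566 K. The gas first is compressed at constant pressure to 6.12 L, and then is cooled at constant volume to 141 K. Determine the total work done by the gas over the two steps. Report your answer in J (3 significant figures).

W_total ≈ -3300 J

Step 1 (isobaric): W = PΔV = (360 kPa)(6.12 − 15.3 L) = -3305 J.
Step 2 (isochoric): W = 0 (constant volume).
W_total = -3305 + 0 = -3305 J.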